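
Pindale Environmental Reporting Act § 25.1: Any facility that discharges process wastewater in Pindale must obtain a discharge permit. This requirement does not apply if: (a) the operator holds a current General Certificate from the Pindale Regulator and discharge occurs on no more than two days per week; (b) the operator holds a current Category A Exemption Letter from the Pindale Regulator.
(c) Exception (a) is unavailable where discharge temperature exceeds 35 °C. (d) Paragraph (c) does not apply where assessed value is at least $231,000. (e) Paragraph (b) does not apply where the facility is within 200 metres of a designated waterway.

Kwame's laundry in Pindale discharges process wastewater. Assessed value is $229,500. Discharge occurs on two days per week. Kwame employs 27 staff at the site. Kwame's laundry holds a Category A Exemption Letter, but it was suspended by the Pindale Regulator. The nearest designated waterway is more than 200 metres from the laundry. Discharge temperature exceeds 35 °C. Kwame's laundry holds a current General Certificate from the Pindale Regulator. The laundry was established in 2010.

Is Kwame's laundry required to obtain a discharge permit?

Yes — Kwame's laundry must obtain a discharge permit.

All of (a)'s requirements are met (a current General Certificate is held; discharge occurs on no more than two days per week). But: (c) applies — discharge temperature exceeds 35 °C. (d) is not engaged (assessed value is $229,500, short of $231,000), so (c) stands. So (a) is unavailable.
Exception (b) requires that the operator holds a current Category A Exemption Letter from the Pindale Regulator; but the Category A Exemption Letter is not current, so (b) is unavailable.
No exception applies. The general rule governs.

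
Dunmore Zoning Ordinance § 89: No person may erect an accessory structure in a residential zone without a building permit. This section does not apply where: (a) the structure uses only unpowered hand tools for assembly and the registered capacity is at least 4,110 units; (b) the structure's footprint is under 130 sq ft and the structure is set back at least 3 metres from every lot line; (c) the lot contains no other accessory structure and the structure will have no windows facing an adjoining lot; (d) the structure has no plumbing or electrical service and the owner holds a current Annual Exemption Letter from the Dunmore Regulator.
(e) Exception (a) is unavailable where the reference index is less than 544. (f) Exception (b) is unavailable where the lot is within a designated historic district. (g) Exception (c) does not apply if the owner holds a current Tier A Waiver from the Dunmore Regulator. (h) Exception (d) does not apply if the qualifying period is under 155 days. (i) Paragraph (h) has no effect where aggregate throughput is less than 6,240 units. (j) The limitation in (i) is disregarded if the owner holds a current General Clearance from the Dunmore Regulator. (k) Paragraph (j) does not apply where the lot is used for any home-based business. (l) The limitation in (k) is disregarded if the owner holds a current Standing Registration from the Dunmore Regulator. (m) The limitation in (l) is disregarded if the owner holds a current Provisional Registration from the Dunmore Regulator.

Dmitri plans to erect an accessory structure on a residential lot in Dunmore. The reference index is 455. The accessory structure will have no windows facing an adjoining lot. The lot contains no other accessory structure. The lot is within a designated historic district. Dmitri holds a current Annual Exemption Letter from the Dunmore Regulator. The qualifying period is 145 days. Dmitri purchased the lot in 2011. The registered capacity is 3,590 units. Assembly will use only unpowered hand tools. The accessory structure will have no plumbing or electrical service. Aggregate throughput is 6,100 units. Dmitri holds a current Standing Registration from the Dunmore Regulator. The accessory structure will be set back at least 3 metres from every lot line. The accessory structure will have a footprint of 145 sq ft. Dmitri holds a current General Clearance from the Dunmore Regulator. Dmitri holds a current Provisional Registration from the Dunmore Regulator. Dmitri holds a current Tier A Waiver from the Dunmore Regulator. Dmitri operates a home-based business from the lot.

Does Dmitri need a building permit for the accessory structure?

Exception (a) requires that the registered capacity is at least 4,110 units; but the registered capacity is 3,590 units, short of 4,110 units, so (a) is unavailable.
Exception (b) does not apply: the structure's footprint is 145 sq ft, not under 130 sq ft.
All of (c)'s requirements are met (the lot has no other accessory structure; no windows face an adjoining lot). But: (g) is triggered — a current Tier A Waiver is held. So (c) is unavailable.
Exception (d)'s conditions are all satisfied: there is no plumbing or electrical service; a current Annual Exemption Letter is held. As to paragraphs (h)–(m): (h) is engaged (the qualifying period is 145 days, under the 155 days limit), but is displaced by (i): (i) applies — aggregate throughput is 6,100 units, less than the 6,240 units limit. (j) operates (a current General Clearance is held), but is itself disapplied by (k): (k) operates against (j): a home-based business operates on the lot. (l) is engaged (a current Standing Registration is held), but is overridden by (m): (m) operates against (l): a current Provisional Registration is held. (d) remains available.

No — exception (d) applies; Dmitri does not need a building permit.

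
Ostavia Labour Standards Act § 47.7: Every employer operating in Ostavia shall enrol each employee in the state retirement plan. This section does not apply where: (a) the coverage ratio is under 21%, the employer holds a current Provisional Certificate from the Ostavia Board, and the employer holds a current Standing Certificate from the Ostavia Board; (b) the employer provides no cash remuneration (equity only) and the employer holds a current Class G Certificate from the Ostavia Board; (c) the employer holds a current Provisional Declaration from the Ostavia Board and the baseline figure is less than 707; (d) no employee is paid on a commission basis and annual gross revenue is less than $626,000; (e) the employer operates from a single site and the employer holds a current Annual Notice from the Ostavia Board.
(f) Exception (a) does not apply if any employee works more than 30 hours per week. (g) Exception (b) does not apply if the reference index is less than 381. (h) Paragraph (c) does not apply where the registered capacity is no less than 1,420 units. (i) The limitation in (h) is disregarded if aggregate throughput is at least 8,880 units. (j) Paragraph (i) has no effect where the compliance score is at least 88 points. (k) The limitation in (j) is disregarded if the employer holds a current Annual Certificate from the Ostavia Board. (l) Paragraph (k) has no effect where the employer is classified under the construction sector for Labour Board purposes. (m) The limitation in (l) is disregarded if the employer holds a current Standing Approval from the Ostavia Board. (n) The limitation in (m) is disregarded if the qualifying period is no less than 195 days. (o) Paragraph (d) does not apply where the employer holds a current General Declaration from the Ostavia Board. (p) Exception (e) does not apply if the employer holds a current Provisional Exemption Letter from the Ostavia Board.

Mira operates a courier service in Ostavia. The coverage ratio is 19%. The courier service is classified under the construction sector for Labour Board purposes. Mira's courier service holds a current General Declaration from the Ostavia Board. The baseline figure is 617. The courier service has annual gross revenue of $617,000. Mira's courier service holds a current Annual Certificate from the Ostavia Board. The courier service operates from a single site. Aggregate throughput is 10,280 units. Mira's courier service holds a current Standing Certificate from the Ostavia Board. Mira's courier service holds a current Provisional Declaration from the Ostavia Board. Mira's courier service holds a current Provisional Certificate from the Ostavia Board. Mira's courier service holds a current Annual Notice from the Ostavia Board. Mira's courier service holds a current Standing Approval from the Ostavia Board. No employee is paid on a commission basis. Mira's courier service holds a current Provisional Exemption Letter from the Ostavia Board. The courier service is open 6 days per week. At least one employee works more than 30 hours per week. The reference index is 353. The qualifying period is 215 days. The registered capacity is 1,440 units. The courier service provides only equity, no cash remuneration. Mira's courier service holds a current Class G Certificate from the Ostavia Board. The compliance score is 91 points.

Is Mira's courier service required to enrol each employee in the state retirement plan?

Yes — Mira's courier service must enrol each employee in the state retirement plan.

All of (a)'s requirements are met (the coverage ratio is 19%, under the 21% limit; a current Provisional Certificate is held; a current Standing Certificate is held). Turning to paragraph (f): (f) operates against (a): at least one employee exceeds 30 hours/week. (a) is therefore removed.
Exception (b)'s conditions are all satisfied: remuneration is equity-only; a current Class G Certificate is held. However, paragraph (g) must be considered: (g) operates against (b): the reference index is 353, less than the 381 limit. So (b) is unavailable.
Exception (c)'s conditions are all satisfied: a current Provisional Declaration is held; the baseline figure is 617, less than the 707 limit. However, paragraphs (h)–(n) must be considered: (h) operates against (c): the registered capacity is 1,440 units, meeting the 1,420 units threshold. (i) is engaged (aggregate throughput is 10,280 units, meeting the 8,880 units threshold), but is displaced by (j): (j) operates against (i): the compliance score is 91 points, meeting the 88 points threshold. (k) would limit (j) — a current Annual Certificate is held — but (l) sets (k) aside: (l) operates against (k): the courier service is classified under the construction sector. (m) applies (a current Standing Approval is held), but is overridden by (n): (n) operates against (m): the qualifying period is 215 days, meeting the 195 days threshold. Exception (c) does not apply.
All of (d)'s requirements are met (no employee is paid on commission; annual gross revenue is $617,000, less than the $626,000 limit). Turning to paragraph (o): (o) is engaged — a current General Declaration is held. (d) is therefore removed.
Exception (e): the employer operates from a single site; a current Annual Notice is held — every condition holds. However, paragraph (p) must be considered: (p) is engaged — a current Provisional Exemption Letter is held. (e) is therefore removed.
No exception is made out. Mira's courier service falls within the general rule.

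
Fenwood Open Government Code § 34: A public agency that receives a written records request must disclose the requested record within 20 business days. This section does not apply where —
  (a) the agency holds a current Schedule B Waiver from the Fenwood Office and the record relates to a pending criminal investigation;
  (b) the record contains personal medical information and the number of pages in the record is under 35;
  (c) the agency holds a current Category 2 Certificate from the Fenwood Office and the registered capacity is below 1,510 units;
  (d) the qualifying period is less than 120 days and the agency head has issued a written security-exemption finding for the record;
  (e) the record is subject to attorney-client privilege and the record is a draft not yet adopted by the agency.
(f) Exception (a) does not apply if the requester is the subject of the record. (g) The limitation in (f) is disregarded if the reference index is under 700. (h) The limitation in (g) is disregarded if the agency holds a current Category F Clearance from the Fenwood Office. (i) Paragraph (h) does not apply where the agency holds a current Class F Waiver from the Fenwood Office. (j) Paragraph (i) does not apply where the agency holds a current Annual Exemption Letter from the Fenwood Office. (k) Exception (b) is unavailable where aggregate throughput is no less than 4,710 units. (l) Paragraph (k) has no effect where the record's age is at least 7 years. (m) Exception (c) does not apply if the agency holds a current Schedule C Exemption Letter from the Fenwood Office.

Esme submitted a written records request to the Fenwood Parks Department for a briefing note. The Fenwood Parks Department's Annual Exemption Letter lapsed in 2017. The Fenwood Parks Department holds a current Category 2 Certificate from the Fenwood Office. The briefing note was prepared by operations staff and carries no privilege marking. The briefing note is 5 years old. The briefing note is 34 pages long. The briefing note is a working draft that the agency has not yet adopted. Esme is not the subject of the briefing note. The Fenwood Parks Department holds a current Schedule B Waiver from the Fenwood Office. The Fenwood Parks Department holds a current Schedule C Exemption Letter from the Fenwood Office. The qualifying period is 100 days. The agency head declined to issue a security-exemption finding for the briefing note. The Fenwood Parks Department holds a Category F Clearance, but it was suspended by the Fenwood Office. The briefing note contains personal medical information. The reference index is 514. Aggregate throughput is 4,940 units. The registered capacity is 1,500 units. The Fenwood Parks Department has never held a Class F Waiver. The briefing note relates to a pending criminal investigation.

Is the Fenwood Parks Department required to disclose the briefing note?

No — exception (a) applies; the Fenwood Parks Department is not required to disclose the briefing note.

Exception (a) is satisfied on its face — a current Schedule B Waiver is held; the briefing note relates to a pending investigation. Considering the limiting provisions: (f) does not operate here — Esme is not the subject of the briefing note. So (a) applies.
Exception (b): the briefing note contains personal medical information; the number of pages in the record is 34, under the 35 limit — every condition holds. Turning to paragraphs (k)–(l): (k) operates — aggregate throughput is 4,940 units, meeting the 4,710 units threshold. (l) is inapplicable (the record's age is 5 years, short of 7 years), so (k) stands. So (b) is unavailable.
All of (c)'s requirements are met (a current Category 2 Certificate is held; the registered capacity is 1,500 units, below the 1,510 units limit). But: (m) operates against (c): a current Schedule C Exemption Letter is held. (c) is therefore removed.
Exception (d) does not apply: the agency head declined to issue a security-exemption finding.
Exception (e) requires that the record is subject to attorney-client privilege; but the briefing note carries no privilege marking, so (e) is unavailable.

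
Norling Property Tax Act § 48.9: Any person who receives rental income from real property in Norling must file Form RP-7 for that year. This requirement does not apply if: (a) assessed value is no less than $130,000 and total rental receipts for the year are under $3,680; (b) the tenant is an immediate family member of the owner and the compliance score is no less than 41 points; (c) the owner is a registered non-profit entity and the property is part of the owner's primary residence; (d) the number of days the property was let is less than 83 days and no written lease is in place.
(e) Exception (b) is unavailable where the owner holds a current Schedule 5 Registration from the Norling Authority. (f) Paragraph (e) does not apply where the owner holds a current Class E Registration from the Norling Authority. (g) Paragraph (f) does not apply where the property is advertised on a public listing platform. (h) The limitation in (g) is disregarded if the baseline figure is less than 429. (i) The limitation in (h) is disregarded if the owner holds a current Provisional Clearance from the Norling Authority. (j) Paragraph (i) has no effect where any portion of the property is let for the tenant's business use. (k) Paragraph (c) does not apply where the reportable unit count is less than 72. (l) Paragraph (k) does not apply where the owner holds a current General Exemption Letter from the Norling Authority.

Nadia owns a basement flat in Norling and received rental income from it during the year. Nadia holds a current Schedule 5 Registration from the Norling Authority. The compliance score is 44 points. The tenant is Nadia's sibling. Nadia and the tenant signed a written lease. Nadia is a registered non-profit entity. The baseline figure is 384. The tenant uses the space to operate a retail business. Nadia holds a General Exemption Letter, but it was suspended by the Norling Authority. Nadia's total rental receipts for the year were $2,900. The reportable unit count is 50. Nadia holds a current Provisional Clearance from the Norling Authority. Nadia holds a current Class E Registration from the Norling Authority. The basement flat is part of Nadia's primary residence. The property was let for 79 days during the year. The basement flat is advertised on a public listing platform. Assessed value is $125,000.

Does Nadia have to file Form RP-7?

No — exception (b) applies; Nadia is not required to file Form RP-7.

Exception (a) requires that assessed value is no less than $130,000; but assessed value is $125,000, short of $130,000, so (a) is unavailable.
All of (b)'s requirements are met (the tenant is an immediate family member; the compliance score is 44 points, meeting the 41 points threshold). Under paragraphs (e)–(j): (e) would limit (b) — a current Schedule 5 Registration is held — but (f) sets (e) aside: (f) is engaged — a current Class E Registration is held. (g) operates (the property is publicly advertised), but yields to (h): (h) operates against (g): the baseline figure is 384, less than the 429 limit. (i) would limit (h) — a current Provisional Clearance is held — but (j) sets (i) aside: (j) operates against (i): the space is let for business use. So (b) applies.
All of (c)'s requirements are met (Nadia is a registered non-profit; the basement flat is part of the primary residence). However, paragraphs (k)–(l) must be considered: (k) operates against (c): the reportable unit count is 50, less than the 72 limit. (l) is inapplicable (the General Exemption Letter is not current), so (k) stands. (c) is therefore removed.
Exception (d) fails — a written lease is in place.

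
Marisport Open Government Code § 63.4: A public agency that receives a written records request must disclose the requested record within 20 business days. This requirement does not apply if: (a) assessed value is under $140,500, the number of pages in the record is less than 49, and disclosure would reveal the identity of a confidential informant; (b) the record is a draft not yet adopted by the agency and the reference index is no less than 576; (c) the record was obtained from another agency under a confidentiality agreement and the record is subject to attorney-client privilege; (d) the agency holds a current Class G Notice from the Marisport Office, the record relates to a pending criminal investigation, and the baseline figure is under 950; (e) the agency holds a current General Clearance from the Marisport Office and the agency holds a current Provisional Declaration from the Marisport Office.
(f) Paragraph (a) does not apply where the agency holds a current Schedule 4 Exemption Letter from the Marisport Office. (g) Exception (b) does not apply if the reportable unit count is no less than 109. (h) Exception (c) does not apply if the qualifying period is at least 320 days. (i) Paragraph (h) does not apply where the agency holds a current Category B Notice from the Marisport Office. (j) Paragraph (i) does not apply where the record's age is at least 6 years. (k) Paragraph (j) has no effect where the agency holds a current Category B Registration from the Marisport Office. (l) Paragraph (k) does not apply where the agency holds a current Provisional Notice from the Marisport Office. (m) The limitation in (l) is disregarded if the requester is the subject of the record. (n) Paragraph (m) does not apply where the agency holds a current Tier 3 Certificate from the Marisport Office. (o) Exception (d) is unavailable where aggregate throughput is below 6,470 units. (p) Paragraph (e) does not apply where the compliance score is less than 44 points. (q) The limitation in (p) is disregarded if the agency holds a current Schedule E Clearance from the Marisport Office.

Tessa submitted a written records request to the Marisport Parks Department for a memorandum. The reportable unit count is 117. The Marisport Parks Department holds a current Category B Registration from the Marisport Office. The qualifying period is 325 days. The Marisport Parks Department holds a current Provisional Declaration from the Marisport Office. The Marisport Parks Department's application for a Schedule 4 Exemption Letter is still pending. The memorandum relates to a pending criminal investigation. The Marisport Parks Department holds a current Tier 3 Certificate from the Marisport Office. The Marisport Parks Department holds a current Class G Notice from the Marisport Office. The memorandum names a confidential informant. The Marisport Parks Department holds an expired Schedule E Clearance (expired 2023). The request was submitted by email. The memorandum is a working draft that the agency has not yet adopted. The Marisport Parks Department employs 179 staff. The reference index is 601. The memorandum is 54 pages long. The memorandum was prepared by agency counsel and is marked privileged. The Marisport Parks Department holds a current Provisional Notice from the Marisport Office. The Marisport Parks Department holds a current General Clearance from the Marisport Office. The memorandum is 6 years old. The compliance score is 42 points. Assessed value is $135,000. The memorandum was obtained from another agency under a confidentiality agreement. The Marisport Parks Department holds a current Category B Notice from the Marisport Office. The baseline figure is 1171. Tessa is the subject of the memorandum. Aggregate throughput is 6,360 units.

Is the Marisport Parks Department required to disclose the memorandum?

Yes — the Marisport Parks Department must disclose the memorandum.

Exception (a) does not apply: the number of pages in the record is 54, not less than 49.
Exception (b)'s conditions are all satisfied: the memorandum is an unadopted draft; the reference index is 601, meeting the 576 threshold. However, paragraph (g) must be considered: (g) operates against (b): the reportable unit count is 117, meeting the 109 threshold. (b) is therefore removed.
Exception (c)'s conditions are all satisfied: the memorandum was obtained under a confidentiality agreement; the memorandum is privileged. But applying paragraphs (h)–(n): (h) operates against (c): the qualifying period is 325 days, meeting the 320 days threshold. (i) would limit (h) — a current Category B Notice is held — but (j) sets (i) aside: (j) operates against (i): the record's age is 6 years, meeting the 6 years threshold. (k) is triggered (a current Category B Registration is held), but is set aside by (l): (l) operates against (k): a current Provisional Notice is held. (m) would limit (l) — Tessa is the subject of the memorandum — but (n) sets (m) aside: (n) operates against (m): a current Tier 3 Certificate is held. So (c) is unavailable.
Exception (d) does not apply: the baseline figure is 1,171, not under 950.
Exception (e)'s conditions are all satisfied: a current General Clearance is held; a current Provisional Declaration is held. But: (p) applies — the compliance score is 42 points, less than the 44 points limit. (q), which would lift (p), is inapplicable — no current Schedule E Clearance is held. Exception (e) does not apply.
No exception is made out. the Marisport Parks Department falls within the general rule.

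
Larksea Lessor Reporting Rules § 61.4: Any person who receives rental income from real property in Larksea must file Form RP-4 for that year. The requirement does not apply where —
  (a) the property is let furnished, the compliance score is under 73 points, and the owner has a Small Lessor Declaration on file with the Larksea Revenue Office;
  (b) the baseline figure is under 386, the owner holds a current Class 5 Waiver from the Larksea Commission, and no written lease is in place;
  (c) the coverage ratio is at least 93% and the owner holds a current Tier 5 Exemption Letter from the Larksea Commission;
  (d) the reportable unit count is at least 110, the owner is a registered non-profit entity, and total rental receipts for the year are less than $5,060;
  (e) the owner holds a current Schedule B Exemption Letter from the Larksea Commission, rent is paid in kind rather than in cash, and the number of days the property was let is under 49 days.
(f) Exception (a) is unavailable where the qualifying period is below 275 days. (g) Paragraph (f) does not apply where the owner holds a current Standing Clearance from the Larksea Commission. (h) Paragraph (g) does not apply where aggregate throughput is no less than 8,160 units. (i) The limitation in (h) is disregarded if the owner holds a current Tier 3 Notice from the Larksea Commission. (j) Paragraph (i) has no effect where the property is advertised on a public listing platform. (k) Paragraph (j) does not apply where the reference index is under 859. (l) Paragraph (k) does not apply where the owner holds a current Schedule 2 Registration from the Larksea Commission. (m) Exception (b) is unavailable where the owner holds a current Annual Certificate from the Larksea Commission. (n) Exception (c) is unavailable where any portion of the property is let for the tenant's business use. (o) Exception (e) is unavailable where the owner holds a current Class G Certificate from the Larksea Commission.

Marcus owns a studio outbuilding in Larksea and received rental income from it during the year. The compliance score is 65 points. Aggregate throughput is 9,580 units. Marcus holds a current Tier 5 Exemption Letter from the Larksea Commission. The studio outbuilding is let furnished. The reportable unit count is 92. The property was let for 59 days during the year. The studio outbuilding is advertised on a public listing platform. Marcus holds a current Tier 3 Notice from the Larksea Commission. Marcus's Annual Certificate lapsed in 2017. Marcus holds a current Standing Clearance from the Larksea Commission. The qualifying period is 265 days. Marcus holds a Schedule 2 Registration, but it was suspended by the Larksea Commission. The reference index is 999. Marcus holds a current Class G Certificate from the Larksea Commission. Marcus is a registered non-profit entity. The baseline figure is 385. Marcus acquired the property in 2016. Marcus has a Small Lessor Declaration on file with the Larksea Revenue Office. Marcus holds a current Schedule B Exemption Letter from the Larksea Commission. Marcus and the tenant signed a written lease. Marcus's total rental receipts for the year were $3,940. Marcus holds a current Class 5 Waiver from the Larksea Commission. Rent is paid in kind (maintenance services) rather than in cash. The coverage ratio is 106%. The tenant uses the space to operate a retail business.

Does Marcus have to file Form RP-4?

Exception (a) is satisfied on its face — the property is let furnished; the compliance score is 65 points, under the 73 points limit; a Small Lessor Declaration is on file. But: (f) operates against (a): the qualifying period is 265 days, below the 275 days limit. (g) would limit (f) — a current Standing Clearance is held — but (h) sets (g) aside: (h) is engaged — aggregate throughput is 9,580 units, meeting the 8,160 units threshold. (i) would limit (h) — a current Tier 3 Notice is held — but (j) sets (i) aside: (j) is engaged — the property is publicly advertised. (k), which would lift (j), is not engaged — the reference index is 999, not under 859. Exception (a) does not apply.
Exception (b) fails — a written lease is in place.
Exception (c): the coverage ratio is 106%, meeting the 93% threshold; a current Tier 5 Exemption Letter is held — every condition holds. Turning to paragraph (n): (n) operates against (c): the space is let for business use. Exception (c) does not apply.
Exception (d) does not apply: the reportable unit count is 92, short of 110.
Exception (e) requires that the number of days the property was let is under 49 days; but the number of days the property was let is 59 days, not under 49 days, so (e) is unavailable.
No exception is made out. Marcus falls within the general rule.

Yes — Marcus must file Form RP-4.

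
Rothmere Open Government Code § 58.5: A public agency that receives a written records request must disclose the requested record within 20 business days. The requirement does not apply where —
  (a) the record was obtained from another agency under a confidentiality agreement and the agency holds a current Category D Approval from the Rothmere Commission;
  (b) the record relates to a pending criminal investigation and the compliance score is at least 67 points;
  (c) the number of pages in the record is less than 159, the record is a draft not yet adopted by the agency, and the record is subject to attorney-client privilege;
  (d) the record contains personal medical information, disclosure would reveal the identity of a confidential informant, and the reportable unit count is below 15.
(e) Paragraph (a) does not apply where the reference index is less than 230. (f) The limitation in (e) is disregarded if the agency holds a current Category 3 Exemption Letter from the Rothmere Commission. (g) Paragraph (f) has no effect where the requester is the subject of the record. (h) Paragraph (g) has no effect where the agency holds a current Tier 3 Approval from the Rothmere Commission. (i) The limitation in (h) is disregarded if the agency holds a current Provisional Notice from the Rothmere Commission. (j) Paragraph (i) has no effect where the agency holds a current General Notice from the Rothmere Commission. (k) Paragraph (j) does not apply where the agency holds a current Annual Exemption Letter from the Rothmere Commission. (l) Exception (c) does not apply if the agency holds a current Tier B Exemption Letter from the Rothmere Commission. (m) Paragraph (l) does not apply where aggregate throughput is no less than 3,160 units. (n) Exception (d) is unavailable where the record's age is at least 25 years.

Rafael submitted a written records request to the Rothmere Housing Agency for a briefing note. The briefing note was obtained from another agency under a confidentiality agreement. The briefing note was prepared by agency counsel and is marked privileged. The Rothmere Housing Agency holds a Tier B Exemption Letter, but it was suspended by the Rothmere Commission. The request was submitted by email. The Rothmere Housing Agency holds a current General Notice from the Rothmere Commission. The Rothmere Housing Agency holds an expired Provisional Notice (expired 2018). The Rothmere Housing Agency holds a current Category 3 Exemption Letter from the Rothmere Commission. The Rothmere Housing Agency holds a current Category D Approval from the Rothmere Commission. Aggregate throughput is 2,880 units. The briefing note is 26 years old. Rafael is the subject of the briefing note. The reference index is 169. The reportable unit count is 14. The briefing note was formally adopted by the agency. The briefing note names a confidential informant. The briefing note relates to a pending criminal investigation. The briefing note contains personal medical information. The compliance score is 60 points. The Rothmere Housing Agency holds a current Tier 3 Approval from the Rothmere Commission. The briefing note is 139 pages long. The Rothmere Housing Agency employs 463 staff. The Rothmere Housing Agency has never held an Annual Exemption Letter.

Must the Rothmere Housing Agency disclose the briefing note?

No — exception (a) applies; the Rothmere Housing Agency is not required to disclose the briefing note.

Exception (a) is satisfied on its face — the briefing note was obtained under a confidentiality agreement; a current Category D Approval is held. Considering the limiting provisions: (e) would limit (a) — the reference index is 169, less than the 230 limit — but (f) sets (e) aside: (f) is engaged — a current Category 3 Exemption Letter is held. (g) would limit (f) — Rafael is the subject of the briefing note — but (h) sets (g) aside: (h) operates — a current Tier 3 Approval is held. (i), which would lift (h), does not operate here — no current Provisional Notice is held. So (a) applies.
Exception (b) requires that the compliance score is at least 67 points; but the compliance score is 60 points, short of 67 points, so (b) is unavailable.
Exception (c) requires that the record is a draft not yet adopted by the agency; but the briefing note has been formally adopted, so (c) is unavailable.
Exception (d)'s conditions are all satisfied: the briefing note contains personal medical information; the briefing note names a confidential informant; the reportable unit count is 14, below the 15 limit. But: (n) operates against (d): the record's age is 26 years, meeting the 25 years threshold. (d) is therefore removed.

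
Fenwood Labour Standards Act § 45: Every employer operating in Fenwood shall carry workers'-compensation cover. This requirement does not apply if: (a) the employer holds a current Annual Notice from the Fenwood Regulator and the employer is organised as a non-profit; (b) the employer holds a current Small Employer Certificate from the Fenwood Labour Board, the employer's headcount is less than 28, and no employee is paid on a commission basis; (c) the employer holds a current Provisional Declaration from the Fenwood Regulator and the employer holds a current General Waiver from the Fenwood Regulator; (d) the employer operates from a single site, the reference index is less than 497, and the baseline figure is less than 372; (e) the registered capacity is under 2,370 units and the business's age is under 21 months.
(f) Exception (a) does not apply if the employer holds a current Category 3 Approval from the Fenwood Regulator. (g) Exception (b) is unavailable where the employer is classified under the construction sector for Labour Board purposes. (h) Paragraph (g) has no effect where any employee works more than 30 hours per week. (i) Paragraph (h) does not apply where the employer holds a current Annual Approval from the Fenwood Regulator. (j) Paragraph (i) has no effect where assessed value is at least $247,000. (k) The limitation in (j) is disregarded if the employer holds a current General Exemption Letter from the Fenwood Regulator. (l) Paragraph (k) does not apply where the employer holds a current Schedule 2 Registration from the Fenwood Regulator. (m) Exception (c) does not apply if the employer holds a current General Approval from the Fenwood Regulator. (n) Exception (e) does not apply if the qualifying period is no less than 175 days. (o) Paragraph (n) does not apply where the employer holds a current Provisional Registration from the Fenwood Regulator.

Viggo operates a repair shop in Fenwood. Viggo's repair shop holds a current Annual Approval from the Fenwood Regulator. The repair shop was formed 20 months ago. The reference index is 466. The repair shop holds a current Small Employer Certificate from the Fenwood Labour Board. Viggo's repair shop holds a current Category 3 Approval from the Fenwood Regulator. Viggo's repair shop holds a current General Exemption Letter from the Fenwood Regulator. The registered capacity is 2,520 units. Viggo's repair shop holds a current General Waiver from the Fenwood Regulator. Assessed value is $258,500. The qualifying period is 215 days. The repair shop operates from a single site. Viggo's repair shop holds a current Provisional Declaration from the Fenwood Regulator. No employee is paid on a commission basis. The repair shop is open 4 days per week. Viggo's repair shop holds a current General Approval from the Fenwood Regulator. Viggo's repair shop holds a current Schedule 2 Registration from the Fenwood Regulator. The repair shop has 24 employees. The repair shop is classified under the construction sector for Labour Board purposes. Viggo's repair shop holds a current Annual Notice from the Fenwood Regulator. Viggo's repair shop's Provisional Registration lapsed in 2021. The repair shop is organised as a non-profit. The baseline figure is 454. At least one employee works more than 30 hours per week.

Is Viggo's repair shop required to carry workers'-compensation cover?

Exception (a)'s conditions are all satisfied: a current Annual Notice is held; the employer is a non-profit. However, paragraph (f) must be considered: (f) operates against (a): a current Category 3 Approval is held. (a) is therefore removed.
Exception (b) is satisfied on its face — a current Small Employer Certificate is held; the employer's headcount is 24, less than the 28 limit; no employee is paid on commission. Under paragraphs (g)–(l): (g) operates (the repair shop is classified under the construction sector), but yields to (h): (h) is triggered — at least one employee exceeds 30 hours/week. (i) operates (a current Annual Approval is held), but is set aside by (j): (j) applies — assessed value is $258,500, meeting the $247,000 threshold. (k) operates (a current General Exemption Letter is held), but is displaced by (l): (l) operates against (k): a current Schedule 2 Registration is held. (b) remains available.
Exception (c) is satisfied on its face — a current Provisional Declaration is held; a current General Waiver is held. But applying paragraph (m): (m) is engaged — a current General Approval is held. (c) is therefore removed.
Exception (d) requires that the baseline figure is less than 372; but the baseline figure is 454, not less than 372, so (d) is unavailable.
Exception (e) fails — the registered capacity is 2,520 units, not under 2,370 units.

No — exception (b) applies; Viggo's repair shop is not required to carry workers'-compensation cover.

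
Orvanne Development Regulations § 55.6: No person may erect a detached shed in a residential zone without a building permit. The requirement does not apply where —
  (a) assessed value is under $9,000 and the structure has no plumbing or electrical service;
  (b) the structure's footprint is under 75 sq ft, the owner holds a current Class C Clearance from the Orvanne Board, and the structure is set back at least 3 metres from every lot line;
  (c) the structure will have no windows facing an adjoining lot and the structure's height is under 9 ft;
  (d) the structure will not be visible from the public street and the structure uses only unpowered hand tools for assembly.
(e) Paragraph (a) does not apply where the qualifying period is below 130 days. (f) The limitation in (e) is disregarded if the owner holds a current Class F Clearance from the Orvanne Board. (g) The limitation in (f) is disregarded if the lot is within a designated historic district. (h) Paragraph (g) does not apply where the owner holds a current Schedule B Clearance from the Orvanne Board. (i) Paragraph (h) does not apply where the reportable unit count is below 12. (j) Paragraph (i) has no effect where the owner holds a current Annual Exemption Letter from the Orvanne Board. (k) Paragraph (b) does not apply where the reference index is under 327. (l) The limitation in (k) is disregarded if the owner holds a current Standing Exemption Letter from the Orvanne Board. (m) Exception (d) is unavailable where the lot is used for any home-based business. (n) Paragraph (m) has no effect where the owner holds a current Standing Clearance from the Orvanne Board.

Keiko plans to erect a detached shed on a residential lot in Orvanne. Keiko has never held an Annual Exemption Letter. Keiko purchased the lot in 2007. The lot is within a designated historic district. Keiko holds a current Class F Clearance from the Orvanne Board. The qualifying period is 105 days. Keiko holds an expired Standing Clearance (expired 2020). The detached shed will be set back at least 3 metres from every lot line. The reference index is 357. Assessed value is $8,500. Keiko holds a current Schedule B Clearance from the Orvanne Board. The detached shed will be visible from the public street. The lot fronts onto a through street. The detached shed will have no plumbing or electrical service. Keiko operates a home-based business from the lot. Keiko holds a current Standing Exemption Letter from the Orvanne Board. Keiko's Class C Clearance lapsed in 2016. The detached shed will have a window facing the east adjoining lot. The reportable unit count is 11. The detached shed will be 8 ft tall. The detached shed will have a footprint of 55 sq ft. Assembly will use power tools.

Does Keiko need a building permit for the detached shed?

Yes — Keiko must obtain a building permit.

All of (a)'s requirements are met (assessed value is $8,500, under the $9,000 limit; there is no plumbing or electrical service). However, paragraphs (e)–(j) must be considered: (e) operates against (a): the qualifying period is 105 days, below the 130 days limit. (f) would limit (e) — a current Class F Clearance is held — but (g) sets (f) aside: (g) operates against (f): the lot is in a historic district. (h) would limit (g) — a current Schedule B Clearance is held — but (i) sets (h) aside: (i) is engaged — the reportable unit count is 11, below the 12 limit. (j), which would lift (i), is not triggered — the Annual Exemption Letter is not current. So (a) is unavailable.
Exception (b) does not apply: no current Class C Clearance is held.
Exception (c) does not apply: a window faces an adjoining lot.
Exception (d) does not apply: the structure will be visible from the street.
No exception applies. The general rule governs.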